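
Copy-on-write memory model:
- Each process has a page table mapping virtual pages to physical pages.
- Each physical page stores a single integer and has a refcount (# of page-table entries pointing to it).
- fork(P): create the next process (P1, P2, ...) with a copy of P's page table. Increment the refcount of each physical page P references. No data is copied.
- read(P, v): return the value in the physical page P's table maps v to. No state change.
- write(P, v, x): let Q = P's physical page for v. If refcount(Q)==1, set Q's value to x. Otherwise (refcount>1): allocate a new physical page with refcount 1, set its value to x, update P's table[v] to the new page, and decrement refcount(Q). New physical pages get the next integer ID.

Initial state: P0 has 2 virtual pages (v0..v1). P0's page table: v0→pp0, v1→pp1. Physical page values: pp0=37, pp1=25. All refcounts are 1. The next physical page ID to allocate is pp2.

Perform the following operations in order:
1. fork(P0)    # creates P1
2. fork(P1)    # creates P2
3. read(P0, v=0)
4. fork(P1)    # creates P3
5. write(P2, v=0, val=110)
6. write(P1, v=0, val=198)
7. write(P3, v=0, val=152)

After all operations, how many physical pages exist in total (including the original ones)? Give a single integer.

Op 1: fork(P0) -> P1. 2 ppages; refcounts: pp0:2 pp1:2
Op 2: fork(P1) -> P2. 2 ppages; refcounts: pp0:3 pp1:3
Op 3: read(P0, v0) -> 37. No state change.
Op 4: fork(P1) -> P3. 2 ppages; refcounts: pp0:4 pp1:4
Op 5: write(P2, v0, 110). refcount(pp0)=4>1 -> COPY to pp2. 3 ppages; refcounts: pp0:3 pp1:4 pp2:1
Op 6: write(P1, v0, 198). refcount(pp0)=3>1 -> COPY to pp3. 4 ppages; refcounts: pp0:2 pp1:4 pp2:1 pp3:1
Op 7: write(P3, v0, 152). refcount(pp0)=2>1 -> COPY to pp4. 5 ppages; refcounts: pp0:1 pp1:4 pp2:1 pp3:1 pp4:1

Answer: 5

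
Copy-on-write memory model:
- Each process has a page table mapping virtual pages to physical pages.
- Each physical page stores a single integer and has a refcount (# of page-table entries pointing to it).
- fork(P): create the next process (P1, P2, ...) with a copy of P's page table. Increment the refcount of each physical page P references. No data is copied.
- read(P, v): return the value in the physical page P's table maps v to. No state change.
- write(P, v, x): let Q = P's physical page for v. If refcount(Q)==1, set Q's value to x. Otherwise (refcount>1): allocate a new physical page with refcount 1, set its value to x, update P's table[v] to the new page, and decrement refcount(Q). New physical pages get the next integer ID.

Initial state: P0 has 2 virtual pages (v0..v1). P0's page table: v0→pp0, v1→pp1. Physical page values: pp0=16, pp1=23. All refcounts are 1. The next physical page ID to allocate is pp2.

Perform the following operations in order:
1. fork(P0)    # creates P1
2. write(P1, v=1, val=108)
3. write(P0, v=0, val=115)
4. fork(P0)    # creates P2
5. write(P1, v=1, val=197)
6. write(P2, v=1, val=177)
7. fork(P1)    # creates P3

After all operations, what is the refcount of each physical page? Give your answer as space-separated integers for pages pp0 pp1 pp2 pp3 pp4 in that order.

Answer: 2 1 2 2 1

Derivation:
Op 1: fork(P0) -> P1. 2 ppages; refcounts: pp0:2 pp1:2
Op 2: write(P1, v1, 108). refcount(pp1)=2>1 -> COPY to pp2. 3 ppages; refcounts: pp0:2 pp1:1 pp2:1
Op 3: write(P0, v0, 115). refcount(pp0)=2>1 -> COPY to pp3. 4 ppages; refcounts: pp0:1 pp1:1 pp2:1 pp3:1
Op 4: fork(P0) -> P2. 4 ppages; refcounts: pp0:1 pp1:2 pp2:1 pp3:2
Op 5: write(P1, v1, 197). refcount(pp2)=1 -> write in place. 4 ppages; refcounts: pp0:1 pp1:2 pp2:1 pp3:2
Op 6: write(P2, v1, 177). refcount(pp1)=2>1 -> COPY to pp4. 5 ppages; refcounts: pp0:1 pp1:1 pp2:1 pp3:2 pp4:1
Op 7: fork(P1) -> P3. 5 ppages; refcounts: pp0:2 pp1:1 pp2:2 pp3:2 pp4:1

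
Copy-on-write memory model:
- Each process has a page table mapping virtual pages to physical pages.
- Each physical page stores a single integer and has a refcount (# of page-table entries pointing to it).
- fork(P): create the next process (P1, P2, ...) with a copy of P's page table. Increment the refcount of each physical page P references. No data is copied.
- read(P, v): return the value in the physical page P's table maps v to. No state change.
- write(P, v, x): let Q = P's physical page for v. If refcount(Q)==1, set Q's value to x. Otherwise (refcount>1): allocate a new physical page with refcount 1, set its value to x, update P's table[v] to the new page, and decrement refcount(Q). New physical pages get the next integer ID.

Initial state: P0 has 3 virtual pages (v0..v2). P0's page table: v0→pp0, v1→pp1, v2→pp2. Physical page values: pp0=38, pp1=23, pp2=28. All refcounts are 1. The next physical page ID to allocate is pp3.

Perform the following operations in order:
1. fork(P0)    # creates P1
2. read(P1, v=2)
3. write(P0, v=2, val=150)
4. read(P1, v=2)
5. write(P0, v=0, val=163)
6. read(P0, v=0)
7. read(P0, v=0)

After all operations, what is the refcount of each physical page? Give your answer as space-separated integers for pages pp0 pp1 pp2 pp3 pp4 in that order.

Op 1: fork(P0) -> P1. 3 ppages; refcounts: pp0:2 pp1:2 pp2:2
Op 2: read(P1, v2) -> 28. No state change.
Op 3: write(P0, v2, 150). refcount(pp2)=2>1 -> COPY to pp3. 4 ppages; refcounts: pp0:2 pp1:2 pp2:1 pp3:1
Op 4: read(P1, v2) -> 28. No state change.
Op 5: write(P0, v0, 163). refcount(pp0)=2>1 -> COPY to pp4. 5 ppages; refcounts: pp0:1 pp1:2 pp2:1 pp3:1 pp4:1
Op 6: read(P0, v0) -> 163. No state change.
Op 7: read(P0, v0) -> 163. No state change.

Answer: 1 2 1 1 1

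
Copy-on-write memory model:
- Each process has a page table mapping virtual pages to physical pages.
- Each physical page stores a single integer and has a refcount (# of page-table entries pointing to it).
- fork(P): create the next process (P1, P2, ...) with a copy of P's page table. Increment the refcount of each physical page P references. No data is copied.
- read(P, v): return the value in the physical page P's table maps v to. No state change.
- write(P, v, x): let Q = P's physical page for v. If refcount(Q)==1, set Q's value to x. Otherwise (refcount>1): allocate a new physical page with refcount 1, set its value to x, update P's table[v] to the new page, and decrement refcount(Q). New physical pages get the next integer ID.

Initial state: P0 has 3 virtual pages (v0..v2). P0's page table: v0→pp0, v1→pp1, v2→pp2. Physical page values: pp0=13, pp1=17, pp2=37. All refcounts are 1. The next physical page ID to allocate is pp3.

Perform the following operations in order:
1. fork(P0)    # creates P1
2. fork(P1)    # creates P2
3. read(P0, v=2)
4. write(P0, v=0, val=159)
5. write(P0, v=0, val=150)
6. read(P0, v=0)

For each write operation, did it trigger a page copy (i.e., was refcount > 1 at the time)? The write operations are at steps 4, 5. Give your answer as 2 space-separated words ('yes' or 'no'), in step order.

Op 1: fork(P0) -> P1. 3 ppages; refcounts: pp0:2 pp1:2 pp2:2
Op 2: fork(P1) -> P2. 3 ppages; refcounts: pp0:3 pp1:3 pp2:3
Op 3: read(P0, v2) -> 37. No state change.
Op 4: write(P0, v0, 159). refcount(pp0)=3>1 -> COPY to pp3. 4 ppages; refcounts: pp0:2 pp1:3 pp2:3 pp3:1
Op 5: write(P0, v0, 150). refcount(pp3)=1 -> write in place. 4 ppages; refcounts: pp0:2 pp1:3 pp2:3 pp3:1
Op 6: read(P0, v0) -> 150. No state change.

yes no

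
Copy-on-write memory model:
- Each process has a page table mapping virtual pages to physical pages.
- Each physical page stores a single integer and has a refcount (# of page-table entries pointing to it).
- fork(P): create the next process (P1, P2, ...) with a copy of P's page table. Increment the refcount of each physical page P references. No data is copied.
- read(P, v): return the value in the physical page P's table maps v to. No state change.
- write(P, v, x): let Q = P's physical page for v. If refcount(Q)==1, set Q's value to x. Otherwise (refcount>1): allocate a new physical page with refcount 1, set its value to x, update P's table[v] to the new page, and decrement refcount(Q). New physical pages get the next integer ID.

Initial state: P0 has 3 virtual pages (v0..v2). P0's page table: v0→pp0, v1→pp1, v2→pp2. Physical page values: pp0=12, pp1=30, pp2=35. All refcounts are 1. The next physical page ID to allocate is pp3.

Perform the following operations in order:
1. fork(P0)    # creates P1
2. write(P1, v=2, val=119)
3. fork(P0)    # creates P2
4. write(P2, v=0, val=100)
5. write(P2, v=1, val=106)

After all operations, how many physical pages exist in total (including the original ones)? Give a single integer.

Op 1: fork(P0) -> P1. 3 ppages; refcounts: pp0:2 pp1:2 pp2:2
Op 2: write(P1, v2, 119). refcount(pp2)=2>1 -> COPY to pp3. 4 ppages; refcounts: pp0:2 pp1:2 pp2:1 pp3:1
Op 3: fork(P0) -> P2. 4 ppages; refcounts: pp0:3 pp1:3 pp2:2 pp3:1
Op 4: write(P2, v0, 100). refcount(pp0)=3>1 -> COPY to pp4. 5 ppages; refcounts: pp0:2 pp1:3 pp2:2 pp3:1 pp4:1
Op 5: write(P2, v1, 106). refcount(pp1)=3>1 -> COPY to pp5. 6 ppages; refcounts: pp0:2 pp1:2 pp2:2 pp3:1 pp4:1 pp5:1

Answer: 6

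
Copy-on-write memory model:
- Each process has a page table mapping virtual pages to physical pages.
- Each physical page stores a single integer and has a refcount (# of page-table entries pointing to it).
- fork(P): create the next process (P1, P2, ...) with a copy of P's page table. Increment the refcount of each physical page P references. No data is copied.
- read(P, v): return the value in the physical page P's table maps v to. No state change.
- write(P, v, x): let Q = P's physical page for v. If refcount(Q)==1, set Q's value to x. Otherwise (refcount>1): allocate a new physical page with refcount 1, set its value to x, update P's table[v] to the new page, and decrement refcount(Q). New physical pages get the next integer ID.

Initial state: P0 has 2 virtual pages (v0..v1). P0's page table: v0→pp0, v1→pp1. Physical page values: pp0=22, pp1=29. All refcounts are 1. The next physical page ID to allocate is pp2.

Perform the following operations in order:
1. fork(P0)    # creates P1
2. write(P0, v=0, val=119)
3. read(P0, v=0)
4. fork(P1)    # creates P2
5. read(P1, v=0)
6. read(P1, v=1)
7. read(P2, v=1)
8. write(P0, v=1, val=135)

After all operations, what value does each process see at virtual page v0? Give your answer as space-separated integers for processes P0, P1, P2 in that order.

Op 1: fork(P0) -> P1. 2 ppages; refcounts: pp0:2 pp1:2
Op 2: write(P0, v0, 119). refcount(pp0)=2>1 -> COPY to pp2. 3 ppages; refcounts: pp0:1 pp1:2 pp2:1
Op 3: read(P0, v0) -> 119. No state change.
Op 4: fork(P1) -> P2. 3 ppages; refcounts: pp0:2 pp1:3 pp2:1
Op 5: read(P1, v0) -> 22. No state change.
Op 6: read(P1, v1) -> 29. No state change.
Op 7: read(P2, v1) -> 29. No state change.
Op 8: write(P0, v1, 135). refcount(pp1)=3>1 -> COPY to pp3. 4 ppages; refcounts: pp0:2 pp1:2 pp2:1 pp3:1
P0: v0 -> pp2 = 119
P1: v0 -> pp0 = 22
P2: v0 -> pp0 = 22

Answer: 119 22 22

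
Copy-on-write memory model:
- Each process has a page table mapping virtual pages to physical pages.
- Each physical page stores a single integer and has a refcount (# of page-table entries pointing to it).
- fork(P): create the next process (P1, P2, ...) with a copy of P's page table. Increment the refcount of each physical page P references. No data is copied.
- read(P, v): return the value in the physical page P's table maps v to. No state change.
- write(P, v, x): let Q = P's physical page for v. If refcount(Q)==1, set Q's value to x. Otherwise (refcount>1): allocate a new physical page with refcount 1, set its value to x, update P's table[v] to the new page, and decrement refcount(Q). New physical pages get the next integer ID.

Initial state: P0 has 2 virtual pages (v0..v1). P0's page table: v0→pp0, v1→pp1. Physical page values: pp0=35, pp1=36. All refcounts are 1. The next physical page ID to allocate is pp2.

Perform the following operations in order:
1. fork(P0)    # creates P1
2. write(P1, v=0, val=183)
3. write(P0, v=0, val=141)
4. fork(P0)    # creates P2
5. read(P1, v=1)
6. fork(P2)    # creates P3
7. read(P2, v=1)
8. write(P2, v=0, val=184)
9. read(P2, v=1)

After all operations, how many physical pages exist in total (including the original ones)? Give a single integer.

Op 1: fork(P0) -> P1. 2 ppages; refcounts: pp0:2 pp1:2
Op 2: write(P1, v0, 183). refcount(pp0)=2>1 -> COPY to pp2. 3 ppages; refcounts: pp0:1 pp1:2 pp2:1
Op 3: write(P0, v0, 141). refcount(pp0)=1 -> write in place. 3 ppages; refcounts: pp0:1 pp1:2 pp2:1
Op 4: fork(P0) -> P2. 3 ppages; refcounts: pp0:2 pp1:3 pp2:1
Op 5: read(P1, v1) -> 36. No state change.
Op 6: fork(P2) -> P3. 3 ppages; refcounts: pp0:3 pp1:4 pp2:1
Op 7: read(P2, v1) -> 36. No state change.
Op 8: write(P2, v0, 184). refcount(pp0)=3>1 -> COPY to pp3. 4 ppages; refcounts: pp0:2 pp1:4 pp2:1 pp3:1
Op 9: read(P2, v1) -> 36. No state change.

Answer: 4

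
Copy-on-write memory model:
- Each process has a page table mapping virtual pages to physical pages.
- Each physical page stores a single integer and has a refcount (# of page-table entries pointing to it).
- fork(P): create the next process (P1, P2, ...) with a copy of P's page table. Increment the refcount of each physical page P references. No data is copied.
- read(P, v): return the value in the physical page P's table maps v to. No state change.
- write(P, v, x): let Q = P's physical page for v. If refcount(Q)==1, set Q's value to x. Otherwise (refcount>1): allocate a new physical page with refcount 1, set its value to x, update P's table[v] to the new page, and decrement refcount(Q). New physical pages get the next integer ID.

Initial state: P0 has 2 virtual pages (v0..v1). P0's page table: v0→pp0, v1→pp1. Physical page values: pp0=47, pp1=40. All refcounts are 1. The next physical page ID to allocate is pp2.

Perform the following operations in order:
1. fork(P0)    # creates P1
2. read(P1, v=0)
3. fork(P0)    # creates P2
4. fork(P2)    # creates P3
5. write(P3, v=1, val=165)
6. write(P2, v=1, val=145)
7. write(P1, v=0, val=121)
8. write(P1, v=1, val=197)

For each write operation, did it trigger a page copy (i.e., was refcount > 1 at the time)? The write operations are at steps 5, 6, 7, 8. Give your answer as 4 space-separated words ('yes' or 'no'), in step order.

Op 1: fork(P0) -> P1. 2 ppages; refcounts: pp0:2 pp1:2
Op 2: read(P1, v0) -> 47. No state change.
Op 3: fork(P0) -> P2. 2 ppages; refcounts: pp0:3 pp1:3
Op 4: fork(P2) -> P3. 2 ppages; refcounts: pp0:4 pp1:4
Op 5: write(P3, v1, 165). refcount(pp1)=4>1 -> COPY to pp2. 3 ppages; refcounts: pp0:4 pp1:3 pp2:1
Op 6: write(P2, v1, 145). refcount(pp1)=3>1 -> COPY to pp3. 4 ppages; refcounts: pp0:4 pp1:2 pp2:1 pp3:1
Op 7: write(P1, v0, 121). refcount(pp0)=4>1 -> COPY to pp4. 5 ppages; refcounts: pp0:3 pp1:2 pp2:1 pp3:1 pp4:1
Op 8: write(P1, v1, 197). refcount(pp1)=2>1 -> COPY to pp5. 6 ppages; refcounts: pp0:3 pp1:1 pp2:1 pp3:1 pp4:1 pp5:1

yes yes yes yes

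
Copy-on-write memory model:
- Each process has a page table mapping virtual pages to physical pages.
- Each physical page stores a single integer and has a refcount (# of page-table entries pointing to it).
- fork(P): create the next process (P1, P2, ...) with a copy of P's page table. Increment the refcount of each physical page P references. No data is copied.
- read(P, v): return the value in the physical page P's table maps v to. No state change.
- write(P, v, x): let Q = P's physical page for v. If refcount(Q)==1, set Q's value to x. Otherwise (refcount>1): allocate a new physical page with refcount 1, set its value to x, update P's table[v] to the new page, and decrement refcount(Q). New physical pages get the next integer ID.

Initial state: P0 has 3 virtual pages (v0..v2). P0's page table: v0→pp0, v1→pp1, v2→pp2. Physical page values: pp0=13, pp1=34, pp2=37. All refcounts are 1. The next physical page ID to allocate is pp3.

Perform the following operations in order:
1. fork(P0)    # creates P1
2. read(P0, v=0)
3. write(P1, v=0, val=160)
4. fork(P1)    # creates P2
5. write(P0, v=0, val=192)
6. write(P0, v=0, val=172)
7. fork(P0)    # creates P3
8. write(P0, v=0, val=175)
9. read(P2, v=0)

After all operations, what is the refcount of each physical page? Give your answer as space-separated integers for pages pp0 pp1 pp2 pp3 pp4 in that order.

Answer: 1 4 4 2 1

Derivation:
Op 1: fork(P0) -> P1. 3 ppages; refcounts: pp0:2 pp1:2 pp2:2
Op 2: read(P0, v0) -> 13. No state change.
Op 3: write(P1, v0, 160). refcount(pp0)=2>1 -> COPY to pp3. 4 ppages; refcounts: pp0:1 pp1:2 pp2:2 pp3:1
Op 4: fork(P1) -> P2. 4 ppages; refcounts: pp0:1 pp1:3 pp2:3 pp3:2
Op 5: write(P0, v0, 192). refcount(pp0)=1 -> write in place. 4 ppages; refcounts: pp0:1 pp1:3 pp2:3 pp3:2
Op 6: write(P0, v0, 172). refcount(pp0)=1 -> write in place. 4 ppages; refcounts: pp0:1 pp1:3 pp2:3 pp3:2
Op 7: fork(P0) -> P3. 4 ppages; refcounts: pp0:2 pp1:4 pp2:4 pp3:2
Op 8: write(P0, v0, 175). refcount(pp0)=2>1 -> COPY to pp4. 5 ppages; refcounts: pp0:1 pp1:4 pp2:4 pp3:2 pp4:1
Op 9: read(P2, v0) -> 160. No state change.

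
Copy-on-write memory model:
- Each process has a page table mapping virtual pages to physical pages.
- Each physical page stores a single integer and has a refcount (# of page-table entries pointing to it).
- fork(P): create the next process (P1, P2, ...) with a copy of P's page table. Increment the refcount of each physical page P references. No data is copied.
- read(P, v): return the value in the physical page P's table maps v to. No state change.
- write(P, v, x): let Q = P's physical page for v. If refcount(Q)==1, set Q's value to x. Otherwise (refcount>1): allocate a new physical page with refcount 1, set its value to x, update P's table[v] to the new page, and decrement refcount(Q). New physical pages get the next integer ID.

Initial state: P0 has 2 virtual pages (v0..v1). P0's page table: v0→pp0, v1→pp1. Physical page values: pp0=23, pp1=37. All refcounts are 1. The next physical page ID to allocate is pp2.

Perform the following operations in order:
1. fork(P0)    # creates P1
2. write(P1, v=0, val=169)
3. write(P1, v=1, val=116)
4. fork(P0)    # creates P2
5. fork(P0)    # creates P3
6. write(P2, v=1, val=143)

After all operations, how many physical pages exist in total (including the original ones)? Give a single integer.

Answer: 5

Derivation:
Op 1: fork(P0) -> P1. 2 ppages; refcounts: pp0:2 pp1:2
Op 2: write(P1, v0, 169). refcount(pp0)=2>1 -> COPY to pp2. 3 ppages; refcounts: pp0:1 pp1:2 pp2:1
Op 3: write(P1, v1, 116). refcount(pp1)=2>1 -> COPY to pp3. 4 ppages; refcounts: pp0:1 pp1:1 pp2:1 pp3:1
Op 4: fork(P0) -> P2. 4 ppages; refcounts: pp0:2 pp1:2 pp2:1 pp3:1
Op 5: fork(P0) -> P3. 4 ppages; refcounts: pp0:3 pp1:3 pp2:1 pp3:1
Op 6: write(P2, v1, 143). refcount(pp1)=3>1 -> COPY to pp4. 5 ppages; refcounts: pp0:3 pp1:2 pp2:1 pp3:1 pp4:1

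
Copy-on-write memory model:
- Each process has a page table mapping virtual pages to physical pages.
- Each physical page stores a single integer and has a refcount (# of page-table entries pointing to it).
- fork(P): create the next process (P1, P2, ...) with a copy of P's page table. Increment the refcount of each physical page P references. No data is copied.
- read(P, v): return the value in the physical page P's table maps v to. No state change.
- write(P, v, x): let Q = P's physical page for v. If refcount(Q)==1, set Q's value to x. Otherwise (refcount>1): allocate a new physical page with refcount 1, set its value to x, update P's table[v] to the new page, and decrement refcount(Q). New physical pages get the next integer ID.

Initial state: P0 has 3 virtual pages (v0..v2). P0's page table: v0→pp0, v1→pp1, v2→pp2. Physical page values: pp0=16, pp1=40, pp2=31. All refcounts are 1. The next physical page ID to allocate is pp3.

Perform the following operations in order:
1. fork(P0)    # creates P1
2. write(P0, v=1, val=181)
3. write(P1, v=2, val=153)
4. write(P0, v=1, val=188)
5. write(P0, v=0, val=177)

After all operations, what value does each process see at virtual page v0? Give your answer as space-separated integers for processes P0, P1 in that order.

Op 1: fork(P0) -> P1. 3 ppages; refcounts: pp0:2 pp1:2 pp2:2
Op 2: write(P0, v1, 181). refcount(pp1)=2>1 -> COPY to pp3. 4 ppages; refcounts: pp0:2 pp1:1 pp2:2 pp3:1
Op 3: write(P1, v2, 153). refcount(pp2)=2>1 -> COPY to pp4. 5 ppages; refcounts: pp0:2 pp1:1 pp2:1 pp3:1 pp4:1
Op 4: write(P0, v1, 188). refcount(pp3)=1 -> write in place. 5 ppages; refcounts: pp0:2 pp1:1 pp2:1 pp3:1 pp4:1
Op 5: write(P0, v0, 177). refcount(pp0)=2>1 -> COPY to pp5. 6 ppages; refcounts: pp0:1 pp1:1 pp2:1 pp3:1 pp4:1 pp5:1
P0: v0 -> pp5 = 177
P1: v0 -> pp0 = 16

Answer: 177 16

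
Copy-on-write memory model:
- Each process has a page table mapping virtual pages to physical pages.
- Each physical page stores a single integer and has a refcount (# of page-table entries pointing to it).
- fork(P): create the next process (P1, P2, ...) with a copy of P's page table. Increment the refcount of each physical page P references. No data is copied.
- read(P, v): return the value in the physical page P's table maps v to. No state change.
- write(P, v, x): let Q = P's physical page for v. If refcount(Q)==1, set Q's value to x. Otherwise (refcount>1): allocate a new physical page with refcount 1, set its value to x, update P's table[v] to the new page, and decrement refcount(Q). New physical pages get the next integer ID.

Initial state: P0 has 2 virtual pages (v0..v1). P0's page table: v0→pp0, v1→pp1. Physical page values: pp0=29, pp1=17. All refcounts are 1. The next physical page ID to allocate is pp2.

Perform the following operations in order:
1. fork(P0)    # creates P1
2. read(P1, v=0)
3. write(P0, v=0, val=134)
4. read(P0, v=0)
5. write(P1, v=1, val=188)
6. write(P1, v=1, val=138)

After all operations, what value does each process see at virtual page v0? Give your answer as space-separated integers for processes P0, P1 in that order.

Answer: 134 29

Derivation:
Op 1: fork(P0) -> P1. 2 ppages; refcounts: pp0:2 pp1:2
Op 2: read(P1, v0) -> 29. No state change.
Op 3: write(P0, v0, 134). refcount(pp0)=2>1 -> COPY to pp2. 3 ppages; refcounts: pp0:1 pp1:2 pp2:1
Op 4: read(P0, v0) -> 134. No state change.
Op 5: write(P1, v1, 188). refcount(pp1)=2>1 -> COPY to pp3. 4 ppages; refcounts: pp0:1 pp1:1 pp2:1 pp3:1
Op 6: write(P1, v1, 138). refcount(pp3)=1 -> write in place. 4 ppages; refcounts: pp0:1 pp1:1 pp2:1 pp3:1
P0: v0 -> pp2 = 134
P1: v0 -> pp0 = 29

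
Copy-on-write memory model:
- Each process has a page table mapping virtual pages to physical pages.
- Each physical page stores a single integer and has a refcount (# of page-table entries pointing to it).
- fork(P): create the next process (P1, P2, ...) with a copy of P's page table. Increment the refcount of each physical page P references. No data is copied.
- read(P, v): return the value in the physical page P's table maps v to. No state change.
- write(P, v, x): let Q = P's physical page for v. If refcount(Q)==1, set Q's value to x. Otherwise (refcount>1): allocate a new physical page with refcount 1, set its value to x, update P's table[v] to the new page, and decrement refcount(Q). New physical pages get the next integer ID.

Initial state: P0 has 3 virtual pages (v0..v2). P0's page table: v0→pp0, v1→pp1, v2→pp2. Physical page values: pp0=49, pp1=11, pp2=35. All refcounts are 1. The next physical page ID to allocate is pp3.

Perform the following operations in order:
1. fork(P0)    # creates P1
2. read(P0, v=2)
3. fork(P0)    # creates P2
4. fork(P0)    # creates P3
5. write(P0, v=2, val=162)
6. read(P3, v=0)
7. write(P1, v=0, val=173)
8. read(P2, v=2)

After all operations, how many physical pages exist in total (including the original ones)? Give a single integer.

Answer: 5

Derivation:
Op 1: fork(P0) -> P1. 3 ppages; refcounts: pp0:2 pp1:2 pp2:2
Op 2: read(P0, v2) -> 35. No state change.
Op 3: fork(P0) -> P2. 3 ppages; refcounts: pp0:3 pp1:3 pp2:3
Op 4: fork(P0) -> P3. 3 ppages; refcounts: pp0:4 pp1:4 pp2:4
Op 5: write(P0, v2, 162). refcount(pp2)=4>1 -> COPY to pp3. 4 ppages; refcounts: pp0:4 pp1:4 pp2:3 pp3:1
Op 6: read(P3, v0) -> 49. No state change.
Op 7: write(P1, v0, 173). refcount(pp0)=4>1 -> COPY to pp4. 5 ppages; refcounts: pp0:3 pp1:4 pp2:3 pp3:1 pp4:1
Op 8: read(P2, v2) -> 35. No state change.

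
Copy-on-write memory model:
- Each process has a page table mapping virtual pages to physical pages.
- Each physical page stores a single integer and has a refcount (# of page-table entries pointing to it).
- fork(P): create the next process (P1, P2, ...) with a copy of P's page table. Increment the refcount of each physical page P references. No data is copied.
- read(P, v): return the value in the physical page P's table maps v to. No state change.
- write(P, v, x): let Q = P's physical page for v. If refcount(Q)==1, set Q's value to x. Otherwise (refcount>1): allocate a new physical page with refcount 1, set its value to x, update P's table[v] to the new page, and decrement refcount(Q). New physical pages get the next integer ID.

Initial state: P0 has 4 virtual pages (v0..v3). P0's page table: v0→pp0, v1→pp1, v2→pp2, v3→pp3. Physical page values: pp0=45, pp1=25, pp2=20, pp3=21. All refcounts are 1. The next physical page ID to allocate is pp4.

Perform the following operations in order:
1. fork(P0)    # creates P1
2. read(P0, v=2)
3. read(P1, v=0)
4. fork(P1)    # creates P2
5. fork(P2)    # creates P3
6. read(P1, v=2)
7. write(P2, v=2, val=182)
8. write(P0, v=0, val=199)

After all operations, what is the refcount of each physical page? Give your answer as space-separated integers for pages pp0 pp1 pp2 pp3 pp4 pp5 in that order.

Answer: 3 4 3 4 1 1

Derivation:
Op 1: fork(P0) -> P1. 4 ppages; refcounts: pp0:2 pp1:2 pp2:2 pp3:2
Op 2: read(P0, v2) -> 20. No state change.
Op 3: read(P1, v0) -> 45. No state change.
Op 4: fork(P1) -> P2. 4 ppages; refcounts: pp0:3 pp1:3 pp2:3 pp3:3
Op 5: fork(P2) -> P3. 4 ppages; refcounts: pp0:4 pp1:4 pp2:4 pp3:4
Op 6: read(P1, v2) -> 20. No state change.
Op 7: write(P2, v2, 182). refcount(pp2)=4>1 -> COPY to pp4. 5 ppages; refcounts: pp0:4 pp1:4 pp2:3 pp3:4 pp4:1
Op 8: write(P0, v0, 199). refcount(pp0)=4>1 -> COPY to pp5. 6 ppages; refcounts: pp0:3 pp1:4 pp2:3 pp3:4 pp4:1 pp5:1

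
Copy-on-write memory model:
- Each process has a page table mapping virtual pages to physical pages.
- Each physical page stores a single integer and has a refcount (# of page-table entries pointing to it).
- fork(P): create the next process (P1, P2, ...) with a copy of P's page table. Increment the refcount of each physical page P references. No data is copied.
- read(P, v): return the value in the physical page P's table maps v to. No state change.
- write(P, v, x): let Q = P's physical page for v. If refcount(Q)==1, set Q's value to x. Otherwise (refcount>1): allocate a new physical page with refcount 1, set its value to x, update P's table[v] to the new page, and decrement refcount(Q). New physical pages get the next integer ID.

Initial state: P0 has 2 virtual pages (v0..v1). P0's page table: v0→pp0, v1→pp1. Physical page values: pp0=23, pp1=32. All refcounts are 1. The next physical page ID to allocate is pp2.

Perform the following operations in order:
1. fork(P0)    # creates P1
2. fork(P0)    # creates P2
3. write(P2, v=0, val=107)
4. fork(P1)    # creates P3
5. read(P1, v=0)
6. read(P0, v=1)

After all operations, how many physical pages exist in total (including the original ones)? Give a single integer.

Answer: 3

Derivation:
Op 1: fork(P0) -> P1. 2 ppages; refcounts: pp0:2 pp1:2
Op 2: fork(P0) -> P2. 2 ppages; refcounts: pp0:3 pp1:3
Op 3: write(P2, v0, 107). refcount(pp0)=3>1 -> COPY to pp2. 3 ppages; refcounts: pp0:2 pp1:3 pp2:1
Op 4: fork(P1) -> P3. 3 ppages; refcounts: pp0:3 pp1:4 pp2:1
Op 5: read(P1, v0) -> 23. No state change.
Op 6: read(P0, v1) -> 32. No state change.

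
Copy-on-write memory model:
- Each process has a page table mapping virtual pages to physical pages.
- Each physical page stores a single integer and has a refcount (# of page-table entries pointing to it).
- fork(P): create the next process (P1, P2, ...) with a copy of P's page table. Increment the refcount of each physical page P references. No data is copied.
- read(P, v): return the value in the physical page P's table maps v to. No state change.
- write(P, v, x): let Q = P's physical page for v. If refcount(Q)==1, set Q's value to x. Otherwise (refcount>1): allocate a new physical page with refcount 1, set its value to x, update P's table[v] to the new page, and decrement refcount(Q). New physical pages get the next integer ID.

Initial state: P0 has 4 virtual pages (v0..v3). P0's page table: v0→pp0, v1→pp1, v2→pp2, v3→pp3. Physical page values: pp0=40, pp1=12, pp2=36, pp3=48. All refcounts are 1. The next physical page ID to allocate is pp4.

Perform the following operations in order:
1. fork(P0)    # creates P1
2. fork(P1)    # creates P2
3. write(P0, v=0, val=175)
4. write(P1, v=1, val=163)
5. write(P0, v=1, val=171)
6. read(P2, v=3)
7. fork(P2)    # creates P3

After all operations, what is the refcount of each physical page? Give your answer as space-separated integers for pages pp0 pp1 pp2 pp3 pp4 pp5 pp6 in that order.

Answer: 3 2 4 4 1 1 1

Derivation:
Op 1: fork(P0) -> P1. 4 ppages; refcounts: pp0:2 pp1:2 pp2:2 pp3:2
Op 2: fork(P1) -> P2. 4 ppages; refcounts: pp0:3 pp1:3 pp2:3 pp3:3
Op 3: write(P0, v0, 175). refcount(pp0)=3>1 -> COPY to pp4. 5 ppages; refcounts: pp0:2 pp1:3 pp2:3 pp3:3 pp4:1
Op 4: write(P1, v1, 163). refcount(pp1)=3>1 -> COPY to pp5. 6 ppages; refcounts: pp0:2 pp1:2 pp2:3 pp3:3 pp4:1 pp5:1
Op 5: write(P0, v1, 171). refcount(pp1)=2>1 -> COPY to pp6. 7 ppages; refcounts: pp0:2 pp1:1 pp2:3 pp3:3 pp4:1 pp5:1 pp6:1
Op 6: read(P2, v3) -> 48. No state change.
Op 7: fork(P2) -> P3. 7 ppages; refcounts: pp0:3 pp1:2 pp2:4 pp3:4 pp4:1 pp5:1 pp6:1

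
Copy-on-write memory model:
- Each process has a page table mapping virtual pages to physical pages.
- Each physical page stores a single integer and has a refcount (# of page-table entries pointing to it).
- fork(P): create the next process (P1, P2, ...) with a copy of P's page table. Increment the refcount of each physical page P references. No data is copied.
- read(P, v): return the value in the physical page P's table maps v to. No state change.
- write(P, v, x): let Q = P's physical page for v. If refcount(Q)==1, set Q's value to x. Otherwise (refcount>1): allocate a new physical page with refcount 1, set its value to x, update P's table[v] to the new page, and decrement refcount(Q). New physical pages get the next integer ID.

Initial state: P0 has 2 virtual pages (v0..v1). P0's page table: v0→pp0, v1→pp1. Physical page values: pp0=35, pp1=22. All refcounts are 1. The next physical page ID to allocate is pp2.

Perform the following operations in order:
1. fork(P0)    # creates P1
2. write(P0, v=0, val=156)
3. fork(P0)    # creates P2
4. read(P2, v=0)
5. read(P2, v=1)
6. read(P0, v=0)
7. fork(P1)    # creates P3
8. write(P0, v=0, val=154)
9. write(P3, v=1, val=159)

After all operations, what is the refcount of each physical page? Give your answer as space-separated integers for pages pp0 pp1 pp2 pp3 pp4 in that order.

Answer: 2 3 1 1 1

Derivation:
Op 1: fork(P0) -> P1. 2 ppages; refcounts: pp0:2 pp1:2
Op 2: write(P0, v0, 156). refcount(pp0)=2>1 -> COPY to pp2. 3 ppages; refcounts: pp0:1 pp1:2 pp2:1
Op 3: fork(P0) -> P2. 3 ppages; refcounts: pp0:1 pp1:3 pp2:2
Op 4: read(P2, v0) -> 156. No state change.
Op 5: read(P2, v1) -> 22. No state change.
Op 6: read(P0, v0) -> 156. No state change.
Op 7: fork(P1) -> P3. 3 ppages; refcounts: pp0:2 pp1:4 pp2:2
Op 8: write(P0, v0, 154). refcount(pp2)=2>1 -> COPY to pp3. 4 ppages; refcounts: pp0:2 pp1:4 pp2:1 pp3:1
Op 9: write(P3, v1, 159). refcount(pp1)=4>1 -> COPY to pp4. 5 ppages; refcounts: pp0:2 pp1:3 pp2:1 pp3:1 pp4:1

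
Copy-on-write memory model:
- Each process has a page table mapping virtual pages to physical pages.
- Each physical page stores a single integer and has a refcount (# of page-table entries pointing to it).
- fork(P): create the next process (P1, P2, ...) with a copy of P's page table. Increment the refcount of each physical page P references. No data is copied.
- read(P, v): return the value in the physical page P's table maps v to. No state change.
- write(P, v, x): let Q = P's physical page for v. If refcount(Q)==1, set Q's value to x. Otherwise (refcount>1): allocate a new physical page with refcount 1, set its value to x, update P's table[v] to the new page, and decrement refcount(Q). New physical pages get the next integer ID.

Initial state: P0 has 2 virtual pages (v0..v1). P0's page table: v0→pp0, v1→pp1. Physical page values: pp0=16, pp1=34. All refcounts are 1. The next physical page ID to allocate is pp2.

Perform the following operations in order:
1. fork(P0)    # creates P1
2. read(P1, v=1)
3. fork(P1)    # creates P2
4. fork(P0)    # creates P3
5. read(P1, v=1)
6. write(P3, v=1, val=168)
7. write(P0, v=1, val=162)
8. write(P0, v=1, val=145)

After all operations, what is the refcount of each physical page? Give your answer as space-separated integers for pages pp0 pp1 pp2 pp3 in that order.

Answer: 4 2 1 1

Derivation:
Op 1: fork(P0) -> P1. 2 ppages; refcounts: pp0:2 pp1:2
Op 2: read(P1, v1) -> 34. No state change.
Op 3: fork(P1) -> P2. 2 ppages; refcounts: pp0:3 pp1:3
Op 4: fork(P0) -> P3. 2 ppages; refcounts: pp0:4 pp1:4
Op 5: read(P1, v1) -> 34. No state change.
Op 6: write(P3, v1, 168). refcount(pp1)=4>1 -> COPY to pp2. 3 ppages; refcounts: pp0:4 pp1:3 pp2:1
Op 7: write(P0, v1, 162). refcount(pp1)=3>1 -> COPY to pp3. 4 ppages; refcounts: pp0:4 pp1:2 pp2:1 pp3:1
Op 8: write(P0, v1, 145). refcount(pp3)=1 -> write in place. 4 ppages; refcounts: pp0:4 pp1:2 pp2:1 pp3:1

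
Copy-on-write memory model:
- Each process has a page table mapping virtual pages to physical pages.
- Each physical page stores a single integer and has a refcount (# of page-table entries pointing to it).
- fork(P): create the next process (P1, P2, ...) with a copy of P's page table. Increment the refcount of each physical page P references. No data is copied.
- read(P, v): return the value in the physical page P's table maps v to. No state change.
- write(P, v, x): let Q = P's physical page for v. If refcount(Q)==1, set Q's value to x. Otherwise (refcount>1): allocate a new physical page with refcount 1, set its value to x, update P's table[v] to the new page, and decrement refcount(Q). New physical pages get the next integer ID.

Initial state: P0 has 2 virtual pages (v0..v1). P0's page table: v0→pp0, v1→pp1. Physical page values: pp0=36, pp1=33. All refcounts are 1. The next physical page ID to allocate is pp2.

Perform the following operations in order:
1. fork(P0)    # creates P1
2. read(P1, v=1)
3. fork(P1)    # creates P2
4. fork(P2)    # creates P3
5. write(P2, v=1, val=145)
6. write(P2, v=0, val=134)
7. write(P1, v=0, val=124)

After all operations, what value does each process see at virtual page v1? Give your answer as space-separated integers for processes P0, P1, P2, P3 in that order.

Answer: 33 33 145 33

Derivation:
Op 1: fork(P0) -> P1. 2 ppages; refcounts: pp0:2 pp1:2
Op 2: read(P1, v1) -> 33. No state change.
Op 3: fork(P1) -> P2. 2 ppages; refcounts: pp0:3 pp1:3
Op 4: fork(P2) -> P3. 2 ppages; refcounts: pp0:4 pp1:4
Op 5: write(P2, v1, 145). refcount(pp1)=4>1 -> COPY to pp2. 3 ppages; refcounts: pp0:4 pp1:3 pp2:1
Op 6: write(P2, v0, 134). refcount(pp0)=4>1 -> COPY to pp3. 4 ppages; refcounts: pp0:3 pp1:3 pp2:1 pp3:1
Op 7: write(P1, v0, 124). refcount(pp0)=3>1 -> COPY to pp4. 5 ppages; refcounts: pp0:2 pp1:3 pp2:1 pp3:1 pp4:1
P0: v1 -> pp1 = 33
P1: v1 -> pp1 = 33
P2: v1 -> pp2 = 145
P3: v1 -> pp1 = 33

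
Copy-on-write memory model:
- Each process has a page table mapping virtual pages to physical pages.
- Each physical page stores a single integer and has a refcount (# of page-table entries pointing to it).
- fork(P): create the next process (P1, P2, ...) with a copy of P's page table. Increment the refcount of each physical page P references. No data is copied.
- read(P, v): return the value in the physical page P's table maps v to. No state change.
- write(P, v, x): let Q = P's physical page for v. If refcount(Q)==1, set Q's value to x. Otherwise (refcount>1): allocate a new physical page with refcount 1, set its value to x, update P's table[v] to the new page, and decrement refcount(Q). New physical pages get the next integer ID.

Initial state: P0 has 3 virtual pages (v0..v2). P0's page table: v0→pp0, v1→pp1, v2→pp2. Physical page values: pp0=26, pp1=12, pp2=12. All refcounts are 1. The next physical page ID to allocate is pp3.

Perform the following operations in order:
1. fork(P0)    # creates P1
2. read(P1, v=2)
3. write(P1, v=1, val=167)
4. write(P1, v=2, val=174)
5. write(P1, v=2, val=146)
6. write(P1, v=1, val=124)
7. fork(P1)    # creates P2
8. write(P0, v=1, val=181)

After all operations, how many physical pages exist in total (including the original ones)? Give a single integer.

Op 1: fork(P0) -> P1. 3 ppages; refcounts: pp0:2 pp1:2 pp2:2
Op 2: read(P1, v2) -> 12. No state change.
Op 3: write(P1, v1, 167). refcount(pp1)=2>1 -> COPY to pp3. 4 ppages; refcounts: pp0:2 pp1:1 pp2:2 pp3:1
Op 4: write(P1, v2, 174). refcount(pp2)=2>1 -> COPY to pp4. 5 ppages; refcounts: pp0:2 pp1:1 pp2:1 pp3:1 pp4:1
Op 5: write(P1, v2, 146). refcount(pp4)=1 -> write in place. 5 ppages; refcounts: pp0:2 pp1:1 pp2:1 pp3:1 pp4:1
Op 6: write(P1, v1, 124). refcount(pp3)=1 -> write in place. 5 ppages; refcounts: pp0:2 pp1:1 pp2:1 pp3:1 pp4:1
Op 7: fork(P1) -> P2. 5 ppages; refcounts: pp0:3 pp1:1 pp2:1 pp3:2 pp4:2
Op 8: write(P0, v1, 181). refcount(pp1)=1 -> write in place. 5 ppages; refcounts: pp0:3 pp1:1 pp2:1 pp3:2 pp4:2

Answer: 5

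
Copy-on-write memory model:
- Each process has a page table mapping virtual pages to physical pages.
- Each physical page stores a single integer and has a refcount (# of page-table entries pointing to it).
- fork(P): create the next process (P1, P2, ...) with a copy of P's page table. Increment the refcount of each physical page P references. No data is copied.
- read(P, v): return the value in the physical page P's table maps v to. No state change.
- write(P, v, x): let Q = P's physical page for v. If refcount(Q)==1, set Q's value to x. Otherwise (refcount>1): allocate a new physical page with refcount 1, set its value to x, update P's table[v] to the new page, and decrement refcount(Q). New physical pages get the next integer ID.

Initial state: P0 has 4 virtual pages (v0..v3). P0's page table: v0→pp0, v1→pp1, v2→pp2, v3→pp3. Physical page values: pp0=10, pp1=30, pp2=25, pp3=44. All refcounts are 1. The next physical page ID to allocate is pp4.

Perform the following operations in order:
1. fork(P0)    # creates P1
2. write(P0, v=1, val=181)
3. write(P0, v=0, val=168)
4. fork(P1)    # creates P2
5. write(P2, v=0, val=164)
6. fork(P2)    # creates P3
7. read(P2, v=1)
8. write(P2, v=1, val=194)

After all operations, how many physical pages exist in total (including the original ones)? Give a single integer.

Answer: 8

Derivation:
Op 1: fork(P0) -> P1. 4 ppages; refcounts: pp0:2 pp1:2 pp2:2 pp3:2
Op 2: write(P0, v1, 181). refcount(pp1)=2>1 -> COPY to pp4. 5 ppages; refcounts: pp0:2 pp1:1 pp2:2 pp3:2 pp4:1
Op 3: write(P0, v0, 168). refcount(pp0)=2>1 -> COPY to pp5. 6 ppages; refcounts: pp0:1 pp1:1 pp2:2 pp3:2 pp4:1 pp5:1
Op 4: fork(P1) -> P2. 6 ppages; refcounts: pp0:2 pp1:2 pp2:3 pp3:3 pp4:1 pp5:1
Op 5: write(P2, v0, 164). refcount(pp0)=2>1 -> COPY to pp6. 7 ppages; refcounts: pp0:1 pp1:2 pp2:3 pp3:3 pp4:1 pp5:1 pp6:1
Op 6: fork(P2) -> P3. 7 ppages; refcounts: pp0:1 pp1:3 pp2:4 pp3:4 pp4:1 pp5:1 pp6:2
Op 7: read(P2, v1) -> 30. No state change.
Op 8: write(P2, v1, 194). refcount(pp1)=3>1 -> COPY to pp7. 8 ppages; refcounts: pp0:1 pp1:2 pp2:4 pp3:4 pp4:1 pp5:1 pp6:2 pp7:1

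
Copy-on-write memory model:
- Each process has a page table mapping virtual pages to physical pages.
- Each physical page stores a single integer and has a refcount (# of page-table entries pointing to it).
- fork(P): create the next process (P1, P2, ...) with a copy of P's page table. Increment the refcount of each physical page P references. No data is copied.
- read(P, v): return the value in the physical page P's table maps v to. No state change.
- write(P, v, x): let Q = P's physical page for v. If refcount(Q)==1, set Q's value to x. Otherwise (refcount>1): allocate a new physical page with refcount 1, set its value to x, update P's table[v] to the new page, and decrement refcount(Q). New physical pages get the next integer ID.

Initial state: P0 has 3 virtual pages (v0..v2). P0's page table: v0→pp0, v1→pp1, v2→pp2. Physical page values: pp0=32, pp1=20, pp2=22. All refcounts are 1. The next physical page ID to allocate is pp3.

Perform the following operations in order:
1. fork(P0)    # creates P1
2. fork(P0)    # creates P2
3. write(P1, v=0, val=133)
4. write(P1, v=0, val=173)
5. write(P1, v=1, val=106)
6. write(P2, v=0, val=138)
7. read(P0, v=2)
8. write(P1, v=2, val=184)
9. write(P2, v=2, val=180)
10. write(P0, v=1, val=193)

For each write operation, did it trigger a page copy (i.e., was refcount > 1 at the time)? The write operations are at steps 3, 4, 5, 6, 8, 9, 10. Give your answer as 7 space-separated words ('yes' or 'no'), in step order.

Op 1: fork(P0) -> P1. 3 ppages; refcounts: pp0:2 pp1:2 pp2:2
Op 2: fork(P0) -> P2. 3 ppages; refcounts: pp0:3 pp1:3 pp2:3
Op 3: write(P1, v0, 133). refcount(pp0)=3>1 -> COPY to pp3. 4 ppages; refcounts: pp0:2 pp1:3 pp2:3 pp3:1
Op 4: write(P1, v0, 173). refcount(pp3)=1 -> write in place. 4 ppages; refcounts: pp0:2 pp1:3 pp2:3 pp3:1
Op 5: write(P1, v1, 106). refcount(pp1)=3>1 -> COPY to pp4. 5 ppages; refcounts: pp0:2 pp1:2 pp2:3 pp3:1 pp4:1
Op 6: write(P2, v0, 138). refcount(pp0)=2>1 -> COPY to pp5. 6 ppages; refcounts: pp0:1 pp1:2 pp2:3 pp3:1 pp4:1 pp5:1
Op 7: read(P0, v2) -> 22. No state change.
Op 8: write(P1, v2, 184). refcount(pp2)=3>1 -> COPY to pp6. 7 ppages; refcounts: pp0:1 pp1:2 pp2:2 pp3:1 pp4:1 pp5:1 pp6:1
Op 9: write(P2, v2, 180). refcount(pp2)=2>1 -> COPY to pp7. 8 ppages; refcounts: pp0:1 pp1:2 pp2:1 pp3:1 pp4:1 pp5:1 pp6:1 pp7:1
Op 10: write(P0, v1, 193). refcount(pp1)=2>1 -> COPY to pp8. 9 ppages; refcounts: pp0:1 pp1:1 pp2:1 pp3:1 pp4:1 pp5:1 pp6:1 pp7:1 pp8:1

yes no yes yes yes yes yes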